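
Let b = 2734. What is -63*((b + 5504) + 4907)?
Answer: -828135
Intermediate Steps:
-63*((b + 5504) + 4907) = -63*((2734 + 5504) + 4907) = -63*(8238 + 4907) = -63*13145 = -828135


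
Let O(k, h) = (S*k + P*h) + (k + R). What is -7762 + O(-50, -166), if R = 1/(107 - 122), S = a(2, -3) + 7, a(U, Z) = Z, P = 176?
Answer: -558421/15 ≈ -37228.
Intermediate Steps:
S = 4 (S = -3 + 7 = 4)
R = -1/15 (R = 1/(-15) = -1/15 ≈ -0.066667)
O(k, h) = -1/15 + 5*k + 176*h (O(k, h) = (4*k + 176*h) + (k - 1/15) = (4*k + 176*h) + (-1/15 + k) = -1/15 + 5*k + 176*h)
-7762 + O(-50, -166) = -7762 + (-1/15 + 5*(-50) + 176*(-166)) = -7762 + (-1/15 - 250 - 29216) = -7762 - 441991/15 = -558421/15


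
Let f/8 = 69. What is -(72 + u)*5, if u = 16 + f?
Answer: -3200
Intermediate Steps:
f = 552 (f = 8*69 = 552)
u = 568 (u = 16 + 552 = 568)
-(72 + u)*5 = -(72 + 568)*5 = -640*5 = -1*3200 = -3200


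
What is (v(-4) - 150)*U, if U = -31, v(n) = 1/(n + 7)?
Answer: 13919/3 ≈ 4639.7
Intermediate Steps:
v(n) = 1/(7 + n)
(v(-4) - 150)*U = (1/(7 - 4) - 150)*(-31) = (1/3 - 150)*(-31) = (⅓ - 150)*(-31) = -449/3*(-31) = 13919/3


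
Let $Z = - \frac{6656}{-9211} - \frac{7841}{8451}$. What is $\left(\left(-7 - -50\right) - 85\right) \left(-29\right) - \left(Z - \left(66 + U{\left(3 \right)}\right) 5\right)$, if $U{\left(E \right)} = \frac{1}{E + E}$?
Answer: $\frac{241161014581}{155684322} \approx 1549.0$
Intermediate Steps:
$U{\left(E \right)} = \frac{1}{2 E}$
$Z = - \frac{15973595}{77842161}$ ($Z = \left(-6656\right) \left(- \frac{1}{9211}\right) - \frac{7841}{8451} = \frac{6656}{9211} - \frac{7841}{8451} = - \frac{15973595}{77842161} \approx -0.2052$)
$\left(\left(-7 - -50\right) - 85\right) \left(-29\right) - \left(Z - \left(66 + U{\left(3 \right)}\right) 5\right) = \left(\left(-7 - -50\right) - 85\right) \left(-29\right) - \left(- \frac{15973595}{77842161} - \left(66 + \frac{1}{2 \cdot 3}\right) 5\right) = \left(\left(-7 + 50\right) - 85\right) \left(-29\right) - \left(- \frac{15973595}{77842161} - \left(66 + \frac{1}{2} \cdot \frac{1}{3}\right) 5\right) = \left(43 - 85\right) \left(-29\right) - \left(- \frac{15973595}{77842161} - \left(66 + \frac{1}{6}\right) 5\right) = \left(-42\right) \left(-29\right) - \left(- \frac{15973595}{77842161} - \frac{397}{6} \cdot 5\right) = 1218 - \left(- \frac{15973595}{77842161} - \frac{1985}{6}\right) = 1218 - - \frac{51537510385}{155684322} = 1218 + \frac{51537510385}{155684322} = \frac{241161014581}{155684322}$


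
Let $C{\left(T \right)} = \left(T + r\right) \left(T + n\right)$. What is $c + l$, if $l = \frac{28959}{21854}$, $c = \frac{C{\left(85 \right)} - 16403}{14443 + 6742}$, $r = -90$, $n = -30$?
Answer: $\frac{22789}{42370} \approx 0.53786$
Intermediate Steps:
$C{\left(T \right)} = \left(-90 + T\right) \left(-30 + T\right)$ ($C{\left(T \right)} = \left(T - 90\right) \left(T - 30\right) = \left(-90 + T\right) \left(-30 + T\right)$)
$c = - \frac{16678}{21185}$ ($c = \frac{\left(2700 + 85^{2} - 10200\right) - 16403}{14443 + 6742} = \frac{\left(2700 + 7225 - 10200\right) - 16403}{21185} = \left(-275 - 16403\right) \frac{1}{21185} = \left(-16678\right) \frac{1}{21185} = - \frac{16678}{21185} \approx -0.78726$)
$l = \frac{591}{446}$ ($l = 28959 \cdot \frac{1}{21854} = \frac{591}{446} \approx 1.3251$)
$c + l = - \frac{16678}{21185} + \frac{591}{446} = \frac{22789}{42370}$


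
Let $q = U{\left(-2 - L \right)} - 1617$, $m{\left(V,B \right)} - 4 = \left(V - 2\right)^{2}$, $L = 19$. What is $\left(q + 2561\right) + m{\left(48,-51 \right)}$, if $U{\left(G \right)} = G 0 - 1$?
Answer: $3063$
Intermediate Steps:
$U{\left(G \right)} = -1$ ($U{\left(G \right)} = 0 - 1 = -1$)
$m{\left(V,B \right)} = 4 + \left(-2 + V\right)^{2}$ ($m{\left(V,B \right)} = 4 + \left(V - 2\right)^{2} = 4 + \left(-2 + V\right)^{2}$)
$q = -1618$ ($q = -1 - 1617 = -1618$)
$\left(q + 2561\right) + m{\left(48,-51 \right)} = \left(-1618 + 2561\right) + \left(4 + \left(-2 + 48\right)^{2}\right) = 943 + \left(4 + 46^{2}\right) = 943 + \left(4 + 2116\right) = 943 + 2120 = 3063$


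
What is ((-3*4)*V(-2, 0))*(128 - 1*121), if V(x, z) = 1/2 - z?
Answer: -42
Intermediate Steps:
V(x, z) = 1/2 - z
((-3*4)*V(-2, 0))*(128 - 1*121) = ((-3*4)*(1/2 - 1*0))*(128 - 1*121) = (-12*(1/2 + 0))*(128 - 121) = -12*1/2*7 = -6*7 = -42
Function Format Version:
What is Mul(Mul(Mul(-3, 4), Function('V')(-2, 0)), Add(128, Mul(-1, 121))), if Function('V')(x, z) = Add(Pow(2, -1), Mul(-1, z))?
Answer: -42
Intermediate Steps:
Function('V')(x, z) = Add(Rational(1, 2), Mul(-1, z))
Mul(Mul(Mul(-3, 4), Function('V')(-2, 0)), Add(128, Mul(-1, 121))) = Mul(Mul(Mul(-3, 4), Add(Rational(1, 2), Mul(-1, 0))), Add(128, Mul(-1, 121))) = Mul(Mul(-12, Add(Rational(1, 2), 0)), Add(128, -121)) = Mul(Mul(-12, Rational(1, 2)), 7) = Mul(-6, 7) = -42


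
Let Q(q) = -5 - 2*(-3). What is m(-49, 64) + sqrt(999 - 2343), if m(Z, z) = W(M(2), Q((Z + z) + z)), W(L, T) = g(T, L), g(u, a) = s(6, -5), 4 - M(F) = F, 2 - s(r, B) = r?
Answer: -4 + 8*I*sqrt(21) ≈ -4.0 + 36.661*I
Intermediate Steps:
s(r, B) = 2 - r
M(F) = 4 - F
g(u, a) = -4 (g(u, a) = 2 - 1*6 = 2 - 6 = -4)
Q(q) = 1 (Q(q) = -5 + 6 = 1)
W(L, T) = -4
m(Z, z) = -4
m(-49, 64) + sqrt(999 - 2343) = -4 + sqrt(999 - 2343) = -4 + sqrt(-1344) = -4 + 8*I*sqrt(21)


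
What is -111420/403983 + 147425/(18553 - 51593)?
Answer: -1405300235/296613296 ≈ -4.7378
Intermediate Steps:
-111420/403983 + 147425/(18553 - 51593) = -111420*1/403983 + 147425/(-33040) = -12380/44887 + 147425*(-1/33040) = -12380/44887 - 29485/6608 = -1405300235/296613296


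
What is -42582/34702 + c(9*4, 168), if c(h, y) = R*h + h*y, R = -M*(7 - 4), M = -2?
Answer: 108665373/17351 ≈ 6262.8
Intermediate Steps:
R = 6 (R = -(-2)*(7 - 4) = -(-2)*3 = -1*(-6) = 6)
c(h, y) = 6*h + h*y
-42582/34702 + c(9*4, 168) = -42582/34702 + (9*4)*(6 + 168) = -42582*1/34702 + 36*174 = -21291/17351 + 6264 = 108665373/17351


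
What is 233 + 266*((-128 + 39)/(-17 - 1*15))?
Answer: 15565/16 ≈ 972.81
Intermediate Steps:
233 + 266*((-128 + 39)/(-17 - 1*15)) = 233 + 266*(-89/(-17 - 15)) = 233 + 266*(-89/(-32)) = 233 + 266*(-89*(-1/32)) = 233 + 266*(89/32) = 233 + 11837/16 = 15565/16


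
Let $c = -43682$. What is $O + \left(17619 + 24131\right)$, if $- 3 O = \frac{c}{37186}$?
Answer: $\frac{2328795091}{55779} \approx 41750.0$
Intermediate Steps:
$O = \frac{21841}{55779}$ ($O = - \frac{\left(-43682\right) \frac{1}{37186}}{3} = \left(- \frac{1}{3}\right) \left(- \frac{21841}{18593}\right) = \frac{21841}{55779} \approx 0.39156$)
$O + \left(17619 + 24131\right) = \frac{21841}{55779} + \left(17619 + 24131\right) = \frac{21841}{55779} + 41750 = \frac{2328795091}{55779}$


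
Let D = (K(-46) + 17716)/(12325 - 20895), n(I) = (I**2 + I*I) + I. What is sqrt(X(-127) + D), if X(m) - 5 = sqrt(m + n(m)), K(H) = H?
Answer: sqrt(2157926 + 4406694*sqrt(889))/857 ≈ 13.485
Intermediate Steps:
n(I) = I + 2*I**2 (n(I) = (I**2 + I**2) + I = 2*I**2 + I = I + 2*I**2)
D = -1767/857 (D = (-46 + 17716)/(12325 - 20895) = 17670/(-8570) = 17670*(-1/8570) = -1767/857 ≈ -2.0618)
X(m) = 5 + sqrt(m + m*(1 + 2*m))
sqrt(X(-127) + D) = sqrt((5 + sqrt(2)*sqrt(-127*(1 - 127))) - 1767/857) = sqrt((5 + sqrt(2)*sqrt(-127*(-126))) - 1767/857) = sqrt((5 + sqrt(2)*sqrt(16002)) - 1767/857) = sqrt((5 + sqrt(2)*(3*sqrt(1778))) - 1767/857) = sqrt((5 + 6*sqrt(889)) - 1767/857) = sqrt(2518/857 + 6*sqrt(889))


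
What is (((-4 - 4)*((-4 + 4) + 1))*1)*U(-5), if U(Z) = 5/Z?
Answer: 8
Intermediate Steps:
(((-4 - 4)*((-4 + 4) + 1))*1)*U(-5) = (((-4 - 4)*((-4 + 4) + 1))*1)*(5/(-5)) = (-8*(0 + 1)*1)*(5*(-⅕)) = (-8*1*1)*(-1) = -8*1*(-1) = -8*(-1) = 8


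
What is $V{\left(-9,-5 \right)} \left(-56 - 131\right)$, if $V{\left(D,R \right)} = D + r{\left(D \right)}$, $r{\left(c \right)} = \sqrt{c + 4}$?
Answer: $1683 - 187 i \sqrt{5} \approx 1683.0 - 418.14 i$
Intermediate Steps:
$r{\left(c \right)} = \sqrt{4 + c}$
$V{\left(D,R \right)} = D + \sqrt{4 + D}$
$V{\left(-9,-5 \right)} \left(-56 - 131\right) = \left(-9 + \sqrt{4 - 9}\right) \left(-56 - 131\right) = \left(-9 + \sqrt{-5}\right) \left(-187\right) = \left(-9 + i \sqrt{5}\right) \left(-187\right) = 1683 - 187 i \sqrt{5}$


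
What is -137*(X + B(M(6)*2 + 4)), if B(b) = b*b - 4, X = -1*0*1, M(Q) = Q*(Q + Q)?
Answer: -3000300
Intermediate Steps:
M(Q) = 2*Q² (M(Q) = Q*(2*Q) = 2*Q²)
X = 0 (X = 0*1 = 0)
B(b) = -4 + b² (B(b) = b² - 4 = -4 + b²)
-137*(X + B(M(6)*2 + 4)) = -137*(0 + (-4 + ((2*6²)*2 + 4)²)) = -137*(0 + (-4 + ((2*36)*2 + 4)²)) = -137*(0 + (-4 + (72*2 + 4)²)) = -137*(0 + (-4 + (144 + 4)²)) = -137*(0 + (-4 + 148²)) = -137*(0 + (-4 + 21904)) = -137*(0 + 21900) = -137*21900 = -3000300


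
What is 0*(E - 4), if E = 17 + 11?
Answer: 0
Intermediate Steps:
E = 28
0*(E - 4) = 0*(28 - 4) = 0*24 = 0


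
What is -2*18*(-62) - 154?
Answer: 2078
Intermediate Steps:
-2*18*(-62) - 154 = -36*(-62) - 154 = 2232 - 154 = 2078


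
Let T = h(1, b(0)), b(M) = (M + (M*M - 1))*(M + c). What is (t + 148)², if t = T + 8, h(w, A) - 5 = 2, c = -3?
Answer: 26569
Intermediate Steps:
b(M) = (-3 + M)*(-1 + M + M²) (b(M) = (M + (M*M - 1))*(M - 3) = (M + (M² - 1))*(-3 + M) = (M + (-1 + M²))*(-3 + M) = (-1 + M + M²)*(-3 + M) = (-3 + M)*(-1 + M + M²))
h(w, A) = 7 (h(w, A) = 5 + 2 = 7)
T = 7
t = 15 (t = 7 + 8 = 15)
(t + 148)² = (15 + 148)² = 163² = 26569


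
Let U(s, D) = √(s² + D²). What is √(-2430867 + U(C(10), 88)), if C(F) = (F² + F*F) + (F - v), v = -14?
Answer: √(-2430867 + 8*√905) ≈ 1559.0*I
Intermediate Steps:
C(F) = 14 + F + 2*F² (C(F) = (F² + F*F) + (F - 1*(-14)) = (F² + F²) + (F + 14) = 2*F² + (14 + F) = 14 + F + 2*F²)
U(s, D) = √(D² + s²)
√(-2430867 + U(C(10), 88)) = √(-2430867 + √(88² + (14 + 10 + 2*10²)²)) = √(-2430867 + √(7744 + (14 + 10 + 2*100)²)) = √(-2430867 + √(7744 + (14 + 10 + 200)²)) = √(-2430867 + √(7744 + 224²)) = √(-2430867 + √(7744 + 50176)) = √(-2430867 + √57920) = √(-2430867 + 8*√905)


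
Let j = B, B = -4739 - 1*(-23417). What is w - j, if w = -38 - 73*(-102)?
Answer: -11270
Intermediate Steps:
w = 7408 (w = -38 + 7446 = 7408)
B = 18678 (B = -4739 + 23417 = 18678)
j = 18678
w - j = 7408 - 1*18678 = 7408 - 18678 = -11270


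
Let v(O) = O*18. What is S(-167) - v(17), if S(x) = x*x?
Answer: 27583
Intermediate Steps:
v(O) = 18*O
S(x) = x**2
S(-167) - v(17) = (-167)**2 - 18*17 = 27889 - 1*306 = 27889 - 306 = 27583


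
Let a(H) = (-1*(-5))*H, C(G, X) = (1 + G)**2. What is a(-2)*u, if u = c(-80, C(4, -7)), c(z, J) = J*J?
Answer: -6250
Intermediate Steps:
c(z, J) = J**2
a(H) = 5*H
u = 625 (u = ((1 + 4)**2)**2 = (5**2)**2 = 25**2 = 625)
a(-2)*u = (5*(-2))*625 = -10*625 = -6250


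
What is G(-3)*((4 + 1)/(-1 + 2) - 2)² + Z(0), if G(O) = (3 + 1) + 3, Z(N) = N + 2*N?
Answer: 63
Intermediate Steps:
Z(N) = 3*N
G(O) = 7 (G(O) = 4 + 3 = 7)
G(-3)*((4 + 1)/(-1 + 2) - 2)² + Z(0) = 7*((4 + 1)/(-1 + 2) - 2)² + 3*0 = 7*(5/1 - 2)² + 0 = 7*(5*1 - 2)² + 0 = 7*(5 - 2)² + 0 = 7*3² + 0 = 7*9 + 0 = 63 + 0 = 63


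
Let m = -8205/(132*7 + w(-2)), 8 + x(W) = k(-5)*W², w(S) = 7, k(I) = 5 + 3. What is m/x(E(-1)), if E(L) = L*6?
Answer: -1641/52136 ≈ -0.031475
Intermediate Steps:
k(I) = 8
E(L) = 6*L
x(W) = -8 + 8*W²
m = -8205/931 (m = -8205/(132*7 + 7) = -8205/(924 + 7) = -8205/931 ≈ -8.8131)
m/x(E(-1)) = -8205/(931*(-8 + 8*(6*(-1))²)) = -8205/(931*(-8 + 8*(-6)²)) = -8205/(931*(-8 + 8*36)) = -8205/(931*(-8 + 288)) = -8205/931/280 = -8205/931*1/280 = -1641/52136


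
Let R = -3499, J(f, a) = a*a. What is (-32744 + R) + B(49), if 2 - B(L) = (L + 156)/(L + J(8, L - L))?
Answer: -1776014/49 ≈ -36245.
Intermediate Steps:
J(f, a) = a²
B(L) = 2 - (156 + L)/L (B(L) = 2 - (L + 156)/(L + (L - L)²) = 2 - (156 + L)/(L + 0²) = 2 - (156 + L)/(L + 0) = 2 - (156 + L)/L)
(-32744 + R) + B(49) = (-32744 - 3499) + (-156 + 49)/49 = -36243 + (1/49)*(-107) = -36243 - 107/49 = -1776014/49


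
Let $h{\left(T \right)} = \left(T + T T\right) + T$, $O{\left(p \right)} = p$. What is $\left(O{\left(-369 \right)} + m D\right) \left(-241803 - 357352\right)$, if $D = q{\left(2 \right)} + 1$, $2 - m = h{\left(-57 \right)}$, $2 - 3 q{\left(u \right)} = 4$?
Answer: $\frac{2540417200}{3} \approx 8.4681 \cdot 10^{8}$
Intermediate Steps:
$q{\left(u \right)} = - \frac{2}{3}$ ($q{\left(u \right)} = \frac{2}{3} - \frac{4}{3} = - \frac{2}{3}$)
$h{\left(T \right)} = T^{2} + 2 T$ ($h{\left(T \right)} = \left(T + T^{2}\right) + T = T^{2} + 2 T$)
$m = -3133$ ($m = 2 - - 57 \left(2 - 57\right) = 2 - \left(-57\right) \left(-55\right) = 2 - 3135 = -3133$)
$D = \frac{1}{3}$ ($D = - \frac{2}{3} + 1 = \frac{1}{3} \approx 0.33333$)
$\left(O{\left(-369 \right)} + m D\right) \left(-241803 - 357352\right) = \left(-369 - \frac{3133}{3}\right) \left(-241803 - 357352\right) = \left(-369 - \frac{3133}{3}\right) \left(-599155\right) = \left(- \frac{4240}{3}\right) \left(-599155\right) = \frac{2540417200}{3}$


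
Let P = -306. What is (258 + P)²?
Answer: 2304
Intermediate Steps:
(258 + P)² = (258 - 306)² = (-48)² = 2304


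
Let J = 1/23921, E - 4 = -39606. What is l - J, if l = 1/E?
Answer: -63523/947319442 ≈ -6.7055e-5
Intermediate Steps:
E = -39602 (E = 4 - 39606 = -39602)
J = 1/23921 ≈ 4.1804e-5
l = -1/39602 (l = 1/(-39602) = -1/39602 ≈ -2.5251e-5)
l - J = -1/39602 - 1*1/23921 = -1/39602 - 1/23921 = -63523/947319442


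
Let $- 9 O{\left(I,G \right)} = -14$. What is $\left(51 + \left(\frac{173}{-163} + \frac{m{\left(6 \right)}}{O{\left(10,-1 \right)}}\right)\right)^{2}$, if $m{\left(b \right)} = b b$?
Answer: $\frac{6953224996}{1301881} \approx 5340.9$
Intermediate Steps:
$m{\left(b \right)} = b^{2}$
$O{\left(I,G \right)} = \frac{14}{9}$ ($O{\left(I,G \right)} = \left(- \frac{1}{9}\right) \left(-14\right) = \frac{14}{9}$)
$\left(51 + \left(\frac{173}{-163} + \frac{m{\left(6 \right)}}{O{\left(10,-1 \right)}}\right)\right)^{2} = \left(51 + \left(\frac{173}{-163} + \frac{6^{2}}{\frac{14}{9}}\right)\right)^{2} = \left(51 + \left(173 \left(- \frac{1}{163}\right) + 36 \cdot \frac{9}{14}\right)\right)^{2} = \left(51 + \left(- \frac{173}{163} + \frac{162}{7}\right)\right)^{2} = \left(51 + \frac{25195}{1141}\right)^{2} = \left(\frac{83386}{1141}\right)^{2} = \frac{6953224996}{1301881}$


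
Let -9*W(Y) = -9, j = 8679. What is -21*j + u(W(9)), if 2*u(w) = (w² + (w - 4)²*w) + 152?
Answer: -182178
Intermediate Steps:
W(Y) = 1 (W(Y) = -⅑*(-9) = 1)
u(w) = 76 + w²/2 + w*(-4 + w)²/2 (u(w) = ((w² + (w - 4)²*w) + 152)/2 = ((w² + (-4 + w)²*w) + 152)/2 = ((w² + w*(-4 + w)²) + 152)/2 = (152 + w² + w*(-4 + w)²)/2 = 76 + w²/2 + w*(-4 + w)²/2)
-21*j + u(W(9)) = -21*8679 + (76 + (½)*1² + (½)*1*(-4 + 1)²) = -182259 + (76 + (½)*1 + (½)*1*(-3)²) = -182259 + (76 + ½ + (½)*1*9) = -182259 + (76 + ½ + 9/2) = -182259 + 81 = -182178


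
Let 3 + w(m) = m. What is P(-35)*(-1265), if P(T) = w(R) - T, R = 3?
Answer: -44275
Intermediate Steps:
w(m) = -3 + m
P(T) = -T (P(T) = (-3 + 3) - T = 0 - T = -T)
P(-35)*(-1265) = -1*(-35)*(-1265) = 35*(-1265) = -44275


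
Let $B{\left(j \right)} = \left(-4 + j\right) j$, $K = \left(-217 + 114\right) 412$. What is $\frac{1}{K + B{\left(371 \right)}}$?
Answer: $\frac{1}{93721} \approx 1.067 \cdot 10^{-5}$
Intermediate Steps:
$K = -42436$ ($K = \left(-103\right) 412 = -42436$)
$B{\left(j \right)} = j \left(-4 + j\right)$
$\frac{1}{K + B{\left(371 \right)}} = \frac{1}{-42436 + 371 \left(-4 + 371\right)} = \frac{1}{-42436 + 371 \cdot 367} = \frac{1}{-42436 + 136157} = \frac{1}{93721}$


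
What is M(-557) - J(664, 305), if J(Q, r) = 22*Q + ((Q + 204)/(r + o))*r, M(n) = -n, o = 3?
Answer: -164016/11 ≈ -14911.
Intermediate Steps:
J(Q, r) = 22*Q + r*(204 + Q)/(3 + r) (J(Q, r) = 22*Q + ((Q + 204)/(r + 3))*r = 22*Q + ((204 + Q)/(3 + r))*r = 22*Q + r*(204 + Q)/(3 + r))
M(-557) - J(664, 305) = -1*(-557) - (66*664 + 204*305 + 23*664*305)/(3 + 305) = 557 - (43824 + 62220 + 4657960)/308 = 557 - 4764004/308 = 557 - 1*170143/11 = 557 - 170143/11 = -164016/11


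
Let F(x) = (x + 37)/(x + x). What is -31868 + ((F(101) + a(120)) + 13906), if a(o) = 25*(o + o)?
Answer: -1208093/101 ≈ -11961.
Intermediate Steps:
a(o) = 50*o (a(o) = 25*(2*o) = 50*o)
F(x) = (37 + x)/(2*x) (F(x) = (37 + x)/((2*x)) = (37 + x)*(1/(2*x)) = (37 + x)/(2*x))
-31868 + ((F(101) + a(120)) + 13906) = -31868 + (((½)*(37 + 101)/101 + 50*120) + 13906) = -31868 + (((½)*(1/101)*138 + 6000) + 13906) = -31868 + ((69/101 + 6000) + 13906) = -31868 + (606069/101 + 13906) = -31868 + 2010575/101 = -1208093/101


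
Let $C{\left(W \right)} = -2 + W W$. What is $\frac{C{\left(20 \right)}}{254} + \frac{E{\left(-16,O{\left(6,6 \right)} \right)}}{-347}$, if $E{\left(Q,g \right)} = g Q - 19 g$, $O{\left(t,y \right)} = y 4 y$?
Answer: $\frac{709133}{44069} \approx 16.091$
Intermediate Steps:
$C{\left(W \right)} = -2 + W^{2}$
$O{\left(t,y \right)} = 4 y^{2}$ ($O{\left(t,y \right)} = 4 y y = 4 y^{2}$)
$E{\left(Q,g \right)} = - 19 g + Q g$ ($E{\left(Q,g \right)} = Q g - 19 g = - 19 g + Q g$)
$\frac{C{\left(20 \right)}}{254} + \frac{E{\left(-16,O{\left(6,6 \right)} \right)}}{-347} = \frac{-2 + 20^{2}}{254} + \frac{4 \cdot 6^{2} \left(-19 - 16\right)}{-347} = \left(-2 + 400\right) \frac{1}{254} + 4 \cdot 36 \left(-35\right) \left(- \frac{1}{347}\right) = 398 \cdot \frac{1}{254} + 144 \left(-35\right) \left(- \frac{1}{347}\right) = \frac{199}{127} - - \frac{5040}{347} = \frac{199}{127} + \frac{5040}{347} = \frac{709133}{44069}$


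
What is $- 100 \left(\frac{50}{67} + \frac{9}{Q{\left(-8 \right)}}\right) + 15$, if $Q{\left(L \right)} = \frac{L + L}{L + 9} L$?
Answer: $- \frac{142915}{2144} \approx -66.658$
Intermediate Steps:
$Q{\left(L \right)} = \frac{2 L^{2}}{9 + L}$ ($Q{\left(L \right)} = \frac{2 L}{9 + L} L = \frac{2 L^{2}}{9 + L}$)
$- 100 \left(\frac{50}{67} + \frac{9}{Q{\left(-8 \right)}}\right) + 15 = - 100 \left(\frac{50}{67} + \frac{9}{2 \left(-8\right)^{2} \frac{1}{9 - 8}}\right) + 15 = - 100 \left(50 \cdot \frac{1}{67} + \frac{9}{2 \cdot 64 \cdot 1^{-1}}\right) + 15 = - 100 \left(\frac{50}{67} + \frac{9}{2 \cdot 64 \cdot 1}\right) + 15 = - 100 \left(\frac{50}{67} + \frac{9}{128}\right) + 15 = \left(-100\right) \frac{7003}{8576} + 15 = - \frac{175075}{2144} + 15 = - \frac{142915}{2144}$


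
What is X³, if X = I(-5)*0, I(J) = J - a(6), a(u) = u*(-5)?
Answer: 0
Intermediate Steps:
a(u) = -5*u
I(J) = 30 + J (I(J) = J - (-5)*6 = J - 1*(-30) = J + 30 = 30 + J)
X = 0 (X = (30 - 5)*0 = 25*0 = 0)
X³ = 0³ = 0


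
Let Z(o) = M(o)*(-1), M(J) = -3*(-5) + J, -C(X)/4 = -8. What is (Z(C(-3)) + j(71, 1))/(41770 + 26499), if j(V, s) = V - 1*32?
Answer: -8/68269 ≈ -0.00011718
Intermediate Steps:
C(X) = 32 (C(X) = -4*(-8) = 32)
M(J) = 15 + J
j(V, s) = -32 + V (j(V, s) = V - 32 = -32 + V)
Z(o) = -15 - o (Z(o) = (15 + o)*(-1) = -15 - o)
(Z(C(-3)) + j(71, 1))/(41770 + 26499) = ((-15 - 1*32) + (-32 + 71))/(41770 + 26499) = ((-15 - 32) + 39)/68269 = (-47 + 39)*(1/68269) = -8*1/68269 = -8/68269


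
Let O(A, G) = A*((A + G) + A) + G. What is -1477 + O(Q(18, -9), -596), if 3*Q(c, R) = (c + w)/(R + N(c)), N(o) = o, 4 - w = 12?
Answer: -1671937/729 ≈ -2293.5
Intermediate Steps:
w = -8 (w = 4 - 1*12 = 4 - 12 = -8)
Q(c, R) = (-8 + c)/(3*(R + c)) (Q(c, R) = ((c - 8)/(R + c))/3 = ((-8 + c)/(R + c))/3 = (-8 + c)/(3*(R + c)))
O(A, G) = G + A*(G + 2*A) (O(A, G) = A*(G + 2*A) + G = G + A*(G + 2*A))
-1477 + O(Q(18, -9), -596) = -1477 + (-596 + 2*((-8 + 18)/(3*(-9 + 18)))² + ((-8 + 18)/(3*(-9 + 18)))*(-596)) = -1477 + (-596 + 2*((⅓)*10/9)² + ((⅓)*10/9)*(-596)) = -1477 + (-596 + 2*((⅓)*(⅑)*10)² + ((⅓)*(⅑)*10)*(-596)) = -1477 + (-596 + 2*(10/27)² + (10/27)*(-596)) = -1477 + (-596 + 2*(100/729) - 5960/27) = -1477 + (-596 + 200/729 - 5960/27) = -1477 - 595204/729 = -1671937/729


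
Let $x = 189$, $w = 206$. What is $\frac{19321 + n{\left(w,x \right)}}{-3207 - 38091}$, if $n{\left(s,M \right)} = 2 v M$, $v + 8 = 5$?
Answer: $- \frac{18187}{41298} \approx -0.44038$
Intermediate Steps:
$v = -3$ ($v = -8 + 5 = -3$)
$n{\left(s,M \right)} = - 6 M$ ($n{\left(s,M \right)} = 2 \left(-3\right) M = - 6 M$)
$\frac{19321 + n{\left(w,x \right)}}{-3207 - 38091} = \frac{19321 - 1134}{-3207 - 38091} = \frac{19321 - 1134}{-41298} = 18187 \left(- \frac{1}{41298}\right) = - \frac{18187}{41298}$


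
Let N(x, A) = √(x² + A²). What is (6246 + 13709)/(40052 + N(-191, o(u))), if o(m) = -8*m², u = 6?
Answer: 47013980/94355487 - 99775*√4777/1604043279 ≈ 0.49397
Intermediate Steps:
N(x, A) = √(A² + x²)
(6246 + 13709)/(40052 + N(-191, o(u))) = (6246 + 13709)/(40052 + √((-8*6²)² + (-191)²)) = 19955/(40052 + √((-8*36)² + 36481)) = 19955/(40052 + √((-288)² + 36481)) = 19955/(40052 + √(82944 + 36481)) = 19955/(40052 + √119425) = 19955/(40052 + 5*√4777)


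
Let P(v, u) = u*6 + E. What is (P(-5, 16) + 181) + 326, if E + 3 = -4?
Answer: 596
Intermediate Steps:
E = -7 (E = -3 - 4 = -7)
P(v, u) = -7 + 6*u (P(v, u) = u*6 - 7 = 6*u - 7 = -7 + 6*u)
(P(-5, 16) + 181) + 326 = ((-7 + 6*16) + 181) + 326 = ((-7 + 96) + 181) + 326 = (89 + 181) + 326 = 270 + 326 = 596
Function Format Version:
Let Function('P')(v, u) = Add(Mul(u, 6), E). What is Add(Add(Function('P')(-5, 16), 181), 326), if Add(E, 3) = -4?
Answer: 596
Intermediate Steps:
E = -7 (E = Add(-3, -4) = -7)
Function('P')(v, u) = Add(-7, Mul(6, u)) (Function('P')(v, u) = Add(Mul(u, 6), -7) = Add(Mul(6, u), -7) = Add(-7, Mul(6, u)))
Add(Add(Function('P')(-5, 16), 181), 326) = Add(Add(Add(-7, Mul(6, 16)), 181), 326) = Add(Add(Add(-7, 96), 181), 326) = Add(Add(89, 181), 326) = Add(270, 326) = 596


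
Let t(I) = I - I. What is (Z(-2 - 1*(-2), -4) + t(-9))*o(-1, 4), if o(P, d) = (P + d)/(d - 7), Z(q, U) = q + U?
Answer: 4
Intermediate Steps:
t(I) = 0
Z(q, U) = U + q
o(P, d) = (P + d)/(-7 + d)
(Z(-2 - 1*(-2), -4) + t(-9))*o(-1, 4) = ((-4 + (-2 - 1*(-2))) + 0)*((-1 + 4)/(-7 + 4)) = ((-4 + (-2 + 2)) + 0)*(3/(-3)) = ((-4 + 0) + 0)*(-1/3*3) = (-4 + 0)*(-1) = -4*(-1) = 4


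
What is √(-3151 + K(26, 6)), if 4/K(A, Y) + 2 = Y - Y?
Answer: I*√3153 ≈ 56.152*I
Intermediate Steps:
K(A, Y) = -2 (K(A, Y) = 4/(-2 + (Y - Y)) = 4/(-2 + 0) = 4/(-2) = 4*(-½) = -2)
√(-3151 + K(26, 6)) = √(-3151 - 2) = √(-3153) = I*√3153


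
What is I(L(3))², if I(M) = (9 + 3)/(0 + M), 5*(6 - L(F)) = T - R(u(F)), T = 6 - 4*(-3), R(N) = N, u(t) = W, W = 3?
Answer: 16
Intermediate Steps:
u(t) = 3
T = 18 (T = 6 + 12 = 18)
L(F) = 3 (L(F) = 6 - (18 - 1*3)/5 = 6 - (18 - 3)/5 = 6 - ⅕*15 = 6 - 3 = 3)
I(M) = 12/M
I(L(3))² = (12/3)² = (12*(⅓))² = 4² = 16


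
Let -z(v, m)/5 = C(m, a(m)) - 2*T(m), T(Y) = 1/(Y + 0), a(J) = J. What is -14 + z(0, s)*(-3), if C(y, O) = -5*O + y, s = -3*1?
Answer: 176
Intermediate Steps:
s = -3
C(y, O) = y - 5*O
T(Y) = 1/Y
z(v, m) = 10/m + 20*m (z(v, m) = -5*((m - 5*m) - 2/m) = -5*(-4*m - 2/m) = 10/m + 20*m)
-14 + z(0, s)*(-3) = -14 + (10/(-3) + 20*(-3))*(-3) = -14 + (10*(-⅓) - 60)*(-3) = -14 + (-10/3 - 60)*(-3) = -14 - 190/3*(-3) = -14 + 190 = 176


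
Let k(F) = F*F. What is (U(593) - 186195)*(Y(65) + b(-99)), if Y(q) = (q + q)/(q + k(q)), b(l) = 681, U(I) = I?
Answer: -4171219348/33 ≈ -1.2640e+8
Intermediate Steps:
k(F) = F²
Y(q) = 2*q/(q + q²) (Y(q) = (q + q)/(q + q²) = (2*q)/(q + q²) = 2*q/(q + q²))
(U(593) - 186195)*(Y(65) + b(-99)) = (593 - 186195)*(2/(1 + 65) + 681) = -185602*(2/66 + 681) = -185602*(2*(1/66) + 681) = -185602*(1/33 + 681) = -185602*22474/33 = -4171219348/33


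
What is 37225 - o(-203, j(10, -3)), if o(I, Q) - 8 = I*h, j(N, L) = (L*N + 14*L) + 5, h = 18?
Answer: 40871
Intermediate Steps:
j(N, L) = 5 + 14*L + L*N (j(N, L) = (14*L + L*N) + 5 = 5 + 14*L + L*N)
o(I, Q) = 8 + 18*I (o(I, Q) = 8 + I*18 = 8 + 18*I)
37225 - o(-203, j(10, -3)) = 37225 - (8 + 18*(-203)) = 37225 - (8 - 3654) = 37225 - 1*(-3646) = 37225 + 3646 = 40871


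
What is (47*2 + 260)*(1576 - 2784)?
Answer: -427632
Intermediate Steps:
(47*2 + 260)*(1576 - 2784) = (94 + 260)*(-1208) = 354*(-1208) = -427632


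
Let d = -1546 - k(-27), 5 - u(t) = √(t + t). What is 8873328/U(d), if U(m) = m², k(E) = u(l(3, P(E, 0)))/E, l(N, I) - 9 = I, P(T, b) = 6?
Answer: 6468656112/(41737 + √30)² ≈ 3.7124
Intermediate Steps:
l(N, I) = 9 + I
u(t) = 5 - √2*√t (u(t) = 5 - √(t + t) = 5 - √(2*t) = 5 - √2*√t)
k(E) = (5 - √30)/E (k(E) = (5 - √2*√(9 + 6))/E = (5 - √2*√15)/E = (5 - √30)/E)
d = -41737/27 - √30/27 (d = -1546 - (5 - √30)/(-27) = -1546 - (-1)*(5 - √30)/27 = -1546 - (-5/27 + √30/27) = -1546 + (5/27 - √30/27) = -41737/27 - √30/27 ≈ -1546.0)
8873328/U(d) = 8873328/((-41737/27 - √30/27)²) = 8873328/(-41737/27 - √30/27)²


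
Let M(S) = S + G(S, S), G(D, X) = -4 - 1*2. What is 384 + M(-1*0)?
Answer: 378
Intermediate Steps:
G(D, X) = -6 (G(D, X) = -4 - 2 = -6)
M(S) = -6 + S (M(S) = S - 6 = -6 + S)
384 + M(-1*0) = 384 + (-6 - 1*0) = 384 + (-6 + 0) = 384 - 6 = 378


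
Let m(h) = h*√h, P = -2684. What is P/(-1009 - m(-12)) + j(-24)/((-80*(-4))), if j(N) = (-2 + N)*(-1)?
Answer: 446562477/163169440 + 64416*I*√3/1019809 ≈ 2.7368 + 0.1094*I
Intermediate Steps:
j(N) = 2 - N
m(h) = h^(3/2)
P/(-1009 - m(-12)) + j(-24)/((-80*(-4))) = -2684/(-1009 - (-12)^(3/2)) + (2 - 1*(-24))/((-80*(-4))) = -2684/(-1009 - (-24)*I*√3) + (2 + 24)/320 = -2684/(-1009 + 24*I*√3) + 26*(1/320) = -2684/(-1009 + 24*I*√3) + 13/160 = 13/160 - 2684/(-1009 + 24*I*√3)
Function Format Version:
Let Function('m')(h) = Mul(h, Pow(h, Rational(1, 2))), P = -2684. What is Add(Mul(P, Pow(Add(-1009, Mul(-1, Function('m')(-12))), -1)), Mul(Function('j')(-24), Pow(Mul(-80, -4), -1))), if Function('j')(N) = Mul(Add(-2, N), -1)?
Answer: Add(Rational(446562477, 163169440), Mul(Rational(64416, 1019809), I, Pow(3, Rational(1, 2)))) ≈ Add(2.7368, Mul(0.10940, I))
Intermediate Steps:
Function('j')(N) = Add(2, Mul(-1, N))
Function('m')(h) = Pow(h, Rational(3, 2))
Add(Mul(P, Pow(Add(-1009, Mul(-1, Function('m')(-12))), -1)), Mul(Function('j')(-24), Pow(Mul(-80, -4), -1))) = Add(Mul(-2684, Pow(Add(-1009, Mul(-1, Pow(-12, Rational(3, 2)))), -1)), Mul(Add(2, Mul(-1, -24)), Pow(Mul(-80, -4), -1))) = Add(Mul(-2684, Pow(Add(-1009, Mul(-1, Mul(-24, I, Pow(3, Rational(1, 2))))), -1)), Mul(Add(2, 24), Pow(320, -1))) = Add(Mul(-2684, Pow(Add(-1009, Mul(24, I, Pow(3, Rational(1, 2)))), -1)), Mul(26, Rational(1, 320))) = Add(Mul(-2684, Pow(Add(-1009, Mul(24, I, Pow(3, Rational(1, 2)))), -1)), Rational(13, 160)) = Add(Rational(13, 160), Mul(-2684, Pow(Add(-1009, Mul(24, I, Pow(3, Rational(1, 2)))), -1)))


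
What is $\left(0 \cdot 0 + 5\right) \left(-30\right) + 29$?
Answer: $-121$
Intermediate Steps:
$\left(0 \cdot 0 + 5\right) \left(-30\right) + 29 = \left(0 + 5\right) \left(-30\right) + 29 = 5 \left(-30\right) + 29 = -150 + 29 = -121$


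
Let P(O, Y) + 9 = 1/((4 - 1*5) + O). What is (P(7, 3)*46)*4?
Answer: -4876/3 ≈ -1625.3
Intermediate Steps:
P(O, Y) = -9 + 1/(-1 + O) (P(O, Y) = -9 + 1/((4 - 1*5) + O) = -9 + 1/((4 - 5) + O) = -9 + 1/(-1 + O))
(P(7, 3)*46)*4 = (((10 - 9*7)/(-1 + 7))*46)*4 = (((10 - 63)/6)*46)*4 = (((1/6)*(-53))*46)*4 = -53/6*46*4 = -1219/3*4 = -4876/3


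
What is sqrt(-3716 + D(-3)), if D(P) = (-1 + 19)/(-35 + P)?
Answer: I*sqrt(1341647)/19 ≈ 60.963*I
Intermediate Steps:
D(P) = 18/(-35 + P)
sqrt(-3716 + D(-3)) = sqrt(-3716 + 18/(-35 - 3)) = sqrt(-3716 + 18/(-38)) = sqrt(-3716 + 18*(-1/38)) = sqrt(-3716 - 9/19) = sqrt(-70613/19) = I*sqrt(1341647)/19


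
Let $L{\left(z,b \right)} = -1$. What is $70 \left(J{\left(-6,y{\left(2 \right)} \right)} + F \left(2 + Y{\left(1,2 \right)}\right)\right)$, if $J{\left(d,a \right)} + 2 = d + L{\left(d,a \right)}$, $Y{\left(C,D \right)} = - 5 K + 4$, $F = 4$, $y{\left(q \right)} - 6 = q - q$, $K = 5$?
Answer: $-5950$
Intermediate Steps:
$y{\left(q \right)} = 6$ ($y{\left(q \right)} = 6 + \left(q - q\right) = 6 + 0 = 6$)
$Y{\left(C,D \right)} = -21$ ($Y{\left(C,D \right)} = \left(-5\right) 5 + 4 = -25 + 4 = -21$)
$J{\left(d,a \right)} = -3 + d$ ($J{\left(d,a \right)} = -2 + \left(d - 1\right) = -2 + \left(-1 + d\right) = -3 + d$)
$70 \left(J{\left(-6,y{\left(2 \right)} \right)} + F \left(2 + Y{\left(1,2 \right)}\right)\right) = 70 \left(\left(-3 - 6\right) + 4 \left(2 - 21\right)\right) = 70 \left(-9 + 4 \left(-19\right)\right) = 70 \left(-9 - 76\right) = 70 \left(-85\right) = -5950$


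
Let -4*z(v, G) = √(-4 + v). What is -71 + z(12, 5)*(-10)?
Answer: -71 + 5*√2 ≈ -63.929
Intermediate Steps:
z(v, G) = -√(-4 + v)/4
-71 + z(12, 5)*(-10) = -71 - √(-4 + 12)/4*(-10) = -71 - √2/2*(-10) = -71 + 5*√2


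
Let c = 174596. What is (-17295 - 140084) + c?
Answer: 17217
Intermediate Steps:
(-17295 - 140084) + c = (-17295 - 140084) + 174596 = -157379 + 174596 = 17217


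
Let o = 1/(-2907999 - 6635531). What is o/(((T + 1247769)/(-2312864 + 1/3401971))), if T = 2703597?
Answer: 7868296254943/128288258241237062580 ≈ 6.1333e-8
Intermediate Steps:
o = -1/9543530 (o = 1/(-9543530) = -1/9543530 ≈ -1.0478e-7)
o/(((T + 1247769)/(-2312864 + 1/3401971))) = -(-2312864 + 1/3401971)/(2703597 + 1247769)/9543530 = -1/(9543530*(3951366/(-2312864 + 1/3401971))) = -1/(9543530*(3951366/(-7868296254943/3401971))) = -1/(9543530*(3951366*(-3401971/7868296254943))) = -1/(9543530*(-13442432542386/7868296254943)) = -1/9543530*(-7868296254943/13442432542386) = 7868296254943/128288258241237062580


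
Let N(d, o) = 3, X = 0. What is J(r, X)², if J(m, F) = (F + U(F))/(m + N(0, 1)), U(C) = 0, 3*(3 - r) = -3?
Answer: 0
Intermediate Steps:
r = 4 (r = 3 - ⅓*(-3) = 3 + 1 = 4)
J(m, F) = F/(3 + m) (J(m, F) = (F + 0)/(m + 3) = F/(3 + m))
J(r, X)² = (0/(3 + 4))² = (0/7)² = (0*(⅐))² = 0² = 0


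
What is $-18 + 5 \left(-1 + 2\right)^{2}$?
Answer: $-13$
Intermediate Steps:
$-18 + 5 \left(-1 + 2\right)^{2} = -18 + 5 \cdot 1^{2} = -18 + 5 \cdot 1 = -18 + 5 = -13$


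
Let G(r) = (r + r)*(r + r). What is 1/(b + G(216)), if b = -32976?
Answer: 1/153648 ≈ 6.5084e-6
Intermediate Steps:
G(r) = 4*r**2 (G(r) = (2*r)*(2*r) = 4*r**2)
1/(b + G(216)) = 1/(-32976 + 4*216**2) = 1/(-32976 + 4*46656) = 1/(-32976 + 186624) = 1/153648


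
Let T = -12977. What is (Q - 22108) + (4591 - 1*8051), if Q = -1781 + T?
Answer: -40326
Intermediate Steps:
Q = -14758 (Q = -1781 - 12977 = -14758)
(Q - 22108) + (4591 - 1*8051) = (-14758 - 22108) + (4591 - 1*8051) = -36866 + (4591 - 8051) = -36866 - 3460 = -40326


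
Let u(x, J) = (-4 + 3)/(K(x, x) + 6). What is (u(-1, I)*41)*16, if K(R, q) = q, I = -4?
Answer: -656/5 ≈ -131.20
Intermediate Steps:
u(x, J) = -1/(6 + x) (u(x, J) = (-4 + 3)/(x + 6) = -1/(6 + x))
(u(-1, I)*41)*16 = (-1/(6 - 1)*41)*16 = (-1/5*41)*16 = (-1*1/5*41)*16 = -1/5*41*16 = -41/5*16 = -656/5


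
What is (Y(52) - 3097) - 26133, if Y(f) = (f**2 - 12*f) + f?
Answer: -27098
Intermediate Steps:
Y(f) = f**2 - 11*f
(Y(52) - 3097) - 26133 = (52*(-11 + 52) - 3097) - 26133 = (52*41 - 3097) - 26133 = (2132 - 3097) - 26133 = -965 - 26133 = -27098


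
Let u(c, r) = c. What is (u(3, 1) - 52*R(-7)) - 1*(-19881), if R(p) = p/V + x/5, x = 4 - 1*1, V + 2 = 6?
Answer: 99719/5 ≈ 19944.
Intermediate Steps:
V = 4 (V = -2 + 6 = 4)
x = 3 (x = 4 - 1 = 3)
R(p) = ⅗ + p/4 (R(p) = p/4 + 3/5 = p*(¼) + 3*(⅕) = p/4 + ⅗ = ⅗ + p/4)
(u(3, 1) - 52*R(-7)) - 1*(-19881) = (3 - 52*(⅗ + (¼)*(-7))) - 1*(-19881) = (3 - 52*(⅗ - 7/4)) + 19881 = (3 - 52*(-23/20)) + 19881 = (3 + 299/5) + 19881 = 314/5 + 19881 = 99719/5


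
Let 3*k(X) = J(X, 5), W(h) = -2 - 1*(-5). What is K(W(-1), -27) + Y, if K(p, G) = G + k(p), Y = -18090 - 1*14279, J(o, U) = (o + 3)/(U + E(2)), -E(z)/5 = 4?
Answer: -485942/15 ≈ -32396.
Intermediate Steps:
E(z) = -20 (E(z) = -5*4 = -20)
J(o, U) = (3 + o)/(-20 + U) (J(o, U) = (o + 3)/(U - 20) = (3 + o)/(-20 + U))
W(h) = 3 (W(h) = -2 + 5 = 3)
k(X) = -1/15 - X/45 (k(X) = ((3 + X)/(-20 + 5))/3 = ((3 + X)/(-15))/3 = (-(3 + X)/15)/3 = (-1/5 - X/15)/3 = -1/15 - X/45)
Y = -32369 (Y = -18090 - 14279 = -32369)
K(p, G) = -1/15 + G - p/45 (K(p, G) = G + (-1/15 - p/45) = -1/15 + G - p/45)
K(W(-1), -27) + Y = (-1/15 - 27 - 1/45*3) - 32369 = (-1/15 - 27 - 1/15) - 32369 = -407/15 - 32369 = -485942/15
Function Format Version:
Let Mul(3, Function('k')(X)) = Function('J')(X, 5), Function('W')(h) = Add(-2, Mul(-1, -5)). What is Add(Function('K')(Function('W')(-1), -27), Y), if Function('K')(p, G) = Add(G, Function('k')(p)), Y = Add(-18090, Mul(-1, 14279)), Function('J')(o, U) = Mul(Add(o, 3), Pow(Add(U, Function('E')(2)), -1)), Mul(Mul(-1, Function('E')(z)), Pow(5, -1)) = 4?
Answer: Rational(-485942, 15) ≈ -32396.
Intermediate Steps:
Function('E')(z) = -20 (Function('E')(z) = Mul(-5, 4) = -20)
Function('J')(o, U) = Mul(Pow(Add(-20, U), -1), Add(3, o)) (Function('J')(o, U) = Mul(Add(o, 3), Pow(Add(U, -20), -1)) = Mul(Add(3, o), Pow(Add(-20, U), -1)) = Mul(Pow(Add(-20, U), -1), Add(3, o)))
Function('W')(h) = 3 (Function('W')(h) = Add(-2, 5) = 3)
Function('k')(X) = Add(Rational(-1, 15), Mul(Rational(-1, 45), X)) (Function('k')(X) = Mul(Rational(1, 3), Mul(Pow(Add(-20, 5), -1), Add(3, X))) = Mul(Rational(1, 3), Mul(Pow(-15, -1), Add(3, X))) = Mul(Rational(1, 3), Mul(Rational(-1, 15), Add(3, X))) = Mul(Rational(1, 3), Add(Rational(-1, 5), Mul(Rational(-1, 15), X))) = Add(Rational(-1, 15), Mul(Rational(-1, 45), X)))
Y = -32369 (Y = Add(-18090, -14279) = -32369)
Function('K')(p, G) = Add(Rational(-1, 15), G, Mul(Rational(-1, 45), p)) (Function('K')(p, G) = Add(G, Add(Rational(-1, 15), Mul(Rational(-1, 45), p))) = Add(Rational(-1, 15), G, Mul(Rational(-1, 45), p)))
Add(Function('K')(Function('W')(-1), -27), Y) = Add(Add(Rational(-1, 15), -27, Mul(Rational(-1, 45), 3)), -32369) = Add(Add(Rational(-1, 15), -27, Rational(-1, 15)), -32369) = Add(Rational(-407, 15), -32369) = Rational(-485942, 15)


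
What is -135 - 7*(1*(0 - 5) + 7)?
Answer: -149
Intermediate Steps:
-135 - 7*(1*(0 - 5) + 7) = -135 - 7*(1*(-5) + 7) = -135 - 7*(-5 + 7) = -135 - 7*2 = -135 - 14 = -149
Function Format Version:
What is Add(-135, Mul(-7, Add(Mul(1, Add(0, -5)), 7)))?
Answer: -149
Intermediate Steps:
Add(-135, Mul(-7, Add(Mul(1, Add(0, -5)), 7))) = Add(-135, Mul(-7, Add(Mul(1, -5), 7))) = Add(-135, Mul(-7, Add(-5, 7))) = Add(-135, Mul(-7, 2)) = Add(-135, -14) = -149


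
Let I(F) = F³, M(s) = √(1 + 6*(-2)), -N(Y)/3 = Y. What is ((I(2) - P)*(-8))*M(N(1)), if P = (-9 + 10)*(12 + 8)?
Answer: 96*I*√11 ≈ 318.4*I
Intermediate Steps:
N(Y) = -3*Y
M(s) = I*√11 (M(s) = √(1 - 12) = √(-11) = I*√11)
P = 20 (P = 1*20 = 20)
((I(2) - P)*(-8))*M(N(1)) = ((2³ - 1*20)*(-8))*(I*√11) = ((8 - 20)*(-8))*(I*√11) = (-12*(-8))*(I*√11) = 96*(I*√11) = 96*I*√11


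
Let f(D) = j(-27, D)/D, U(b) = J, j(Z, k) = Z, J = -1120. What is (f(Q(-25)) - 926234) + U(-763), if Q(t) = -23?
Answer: -21329115/23 ≈ -9.2735e+5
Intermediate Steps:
U(b) = -1120
f(D) = -27/D
(f(Q(-25)) - 926234) + U(-763) = (-27/(-23) - 926234) - 1120 = (-27*(-1/23) - 926234) - 1120 = (27/23 - 926234) - 1120 = -21303355/23 - 1120 = -21329115/23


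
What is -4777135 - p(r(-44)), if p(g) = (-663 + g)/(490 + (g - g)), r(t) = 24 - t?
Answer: -66879873/14 ≈ -4.7771e+6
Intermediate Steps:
p(g) = -663/490 + g/490 (p(g) = (-663 + g)/(490 + 0) = (-663 + g)/490 = (-663 + g)*(1/490) = -663/490 + g/490)
-4777135 - p(r(-44)) = -4777135 - (-663/490 + (24 - 1*(-44))/490) = -4777135 - (-663/490 + (24 + 44)/490) = -4777135 - (-663/490 + (1/490)*68) = -4777135 - (-663/490 + 34/245) = -4777135 - 1*(-17/14) = -4777135 + 17/14 = -66879873/14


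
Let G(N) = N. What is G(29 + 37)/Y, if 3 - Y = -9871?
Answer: 33/4937 ≈ 0.0066842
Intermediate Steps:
Y = 9874 (Y = 3 - 1*(-9871) = 3 + 9871 = 9874)
G(29 + 37)/Y = (29 + 37)/9874 = 66*(1/9874) = 33/4937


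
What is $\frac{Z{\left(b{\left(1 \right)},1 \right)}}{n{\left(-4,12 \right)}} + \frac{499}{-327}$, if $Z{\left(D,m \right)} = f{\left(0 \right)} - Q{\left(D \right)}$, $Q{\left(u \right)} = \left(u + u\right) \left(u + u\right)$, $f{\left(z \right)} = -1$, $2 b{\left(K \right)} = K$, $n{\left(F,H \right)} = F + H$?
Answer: $- \frac{2323}{1308} \approx -1.776$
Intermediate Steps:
$b{\left(K \right)} = \frac{K}{2}$
$Q{\left(u \right)} = 4 u^{2}$ ($Q{\left(u \right)} = 2 u 2 u = 4 u^{2}$)
$Z{\left(D,m \right)} = -1 - 4 D^{2}$
$\frac{Z{\left(b{\left(1 \right)},1 \right)}}{n{\left(-4,12 \right)}} + \frac{499}{-327} = \frac{-1 - 4 \left(\frac{1}{2} \cdot 1\right)^{2}}{-4 + 12} + \frac{499}{-327} = \frac{-1 - \frac{4}{4}}{8} + 499 \left(- \frac{1}{327}\right) = \left(-1 - 1\right) \frac{1}{8} - \frac{499}{327} = \left(-2\right) \frac{1}{8} - \frac{499}{327} = - \frac{1}{4} - \frac{499}{327} = - \frac{2323}{1308}$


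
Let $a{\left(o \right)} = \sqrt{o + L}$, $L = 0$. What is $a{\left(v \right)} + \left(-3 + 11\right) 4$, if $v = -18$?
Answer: $32 + 3 i \sqrt{2} \approx 32.0 + 4.2426 i$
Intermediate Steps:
$a{\left(o \right)} = \sqrt{o}$ ($a{\left(o \right)} = \sqrt{o + 0} = \sqrt{o}$)
$a{\left(v \right)} + \left(-3 + 11\right) 4 = \sqrt{-18} + \left(-3 + 11\right) 4 = 3 i \sqrt{2} + 8 \cdot 4 = 3 i \sqrt{2} + 32 = 32 + 3 i \sqrt{2}$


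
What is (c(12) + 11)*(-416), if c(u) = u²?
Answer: -64480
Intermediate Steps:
(c(12) + 11)*(-416) = (12² + 11)*(-416) = (144 + 11)*(-416) = 155*(-416) = -64480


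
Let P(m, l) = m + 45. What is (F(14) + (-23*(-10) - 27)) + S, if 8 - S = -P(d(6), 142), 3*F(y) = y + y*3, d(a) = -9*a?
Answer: 662/3 ≈ 220.67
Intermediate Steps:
P(m, l) = 45 + m
F(y) = 4*y/3 (F(y) = (y + y*3)/3 = (y + 3*y)/3 = (4*y)/3 = 4*y/3)
S = -1 (S = 8 - (-1)*(45 - 9*6) = 8 - (-1)*(45 - 54) = 8 - (-1)*(-9) = 8 - 1*9 = 8 - 9 = -1)
(F(14) + (-23*(-10) - 27)) + S = ((4/3)*14 + (-23*(-10) - 27)) - 1 = (56/3 + (230 - 27)) - 1 = (56/3 + 203) - 1 = 665/3 - 1 = 662/3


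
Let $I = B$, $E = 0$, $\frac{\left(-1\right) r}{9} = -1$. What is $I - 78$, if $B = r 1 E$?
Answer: $-78$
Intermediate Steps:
$r = 9$ ($r = \left(-9\right) \left(-1\right) = 9$)
$B = 0$ ($B = 9 \cdot 1 \cdot 0 = 9 \cdot 0 = 0$)
$I = 0$
$I - 78 = 0 - 78 = -78$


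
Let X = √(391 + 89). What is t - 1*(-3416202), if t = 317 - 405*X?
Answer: 3416519 - 1620*√30 ≈ 3.4076e+6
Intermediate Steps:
X = 4*√30 (X = √480 = 4*√30 ≈ 21.909)
t = 317 - 1620*√30 ≈ -8556.1
t - 1*(-3416202) = (317 - 1620*√30) - 1*(-3416202) = (317 - 1620*√30) + 3416202 = 3416519 - 1620*√30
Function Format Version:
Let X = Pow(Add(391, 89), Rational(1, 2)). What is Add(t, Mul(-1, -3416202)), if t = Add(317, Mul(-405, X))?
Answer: Add(3416519, Mul(-1620, Pow(30, Rational(1, 2)))) ≈ 3.4076e+6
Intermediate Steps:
X = Mul(4, Pow(30, Rational(1, 2))) (X = Pow(480, Rational(1, 2)) = Mul(4, Pow(30, Rational(1, 2))) ≈ 21.909)
t = Add(317, Mul(-1620, Pow(30, Rational(1, 2)))) (t = Add(317, Mul(-405, Mul(4, Pow(30, Rational(1, 2))))) = Add(317, Mul(-1620, Pow(30, Rational(1, 2)))) ≈ -8556.1)
Add(t, Mul(-1, -3416202)) = Add(Add(317, Mul(-1620, Pow(30, Rational(1, 2)))), Mul(-1, -3416202)) = Add(Add(317, Mul(-1620, Pow(30, Rational(1, 2)))), 3416202) = Add(3416519, Mul(-1620, Pow(30, Rational(1, 2))))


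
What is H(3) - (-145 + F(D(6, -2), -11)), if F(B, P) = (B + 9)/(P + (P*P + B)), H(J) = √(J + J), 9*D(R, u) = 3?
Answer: 47967/331 + √6 ≈ 147.36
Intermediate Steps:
D(R, u) = ⅓ (D(R, u) = (⅑)*3 = ⅓)
H(J) = √2*√J (H(J) = √(2*J) = √2*√J)
F(B, P) = (9 + B)/(B + P + P²) (F(B, P) = (9 + B)/(P + (P² + B)) = (9 + B)/(P + (B + P²)) = (9 + B)/(B + P + P²))
H(3) - (-145 + F(D(6, -2), -11)) = √2*√3 - (-145 + (9 + ⅓)/(⅓ - 11 + (-11)²)) = √6 - (-145 + (28/3)/(⅓ - 11 + 121)) = √6 - (-145 + (28/3)/(331/3)) = √6 - (-145 + (3/331)*(28/3)) = √6 - (-145 + 28/331) = √6 - 1*(-47967/331) = √6 + 47967/331 = 47967/331 + √6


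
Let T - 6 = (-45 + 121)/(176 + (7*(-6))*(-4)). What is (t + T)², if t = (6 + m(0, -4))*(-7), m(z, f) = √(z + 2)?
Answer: 10192737/7396 + 21539*√2/43 ≈ 2086.5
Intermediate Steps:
m(z, f) = √(2 + z)
t = -42 - 7*√2 (t = (6 + √(2 + 0))*(-7) = (6 + √2)*(-7) = -42 - 7*√2 ≈ -51.899)
T = 535/86 (T = 6 + (-45 + 121)/(176 + (7*(-6))*(-4)) = 6 + 76/(176 - 42*(-4)) = 6 + 76/(176 + 168) = 6 + 76/344 = 6 + 76*(1/344) = 6 + 19/86 = 535/86 ≈ 6.2209)
(t + T)² = ((-42 - 7*√2) + 535/86)² = (-3077/86 - 7*√2)²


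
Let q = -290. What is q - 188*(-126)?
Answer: 23398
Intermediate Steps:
q - 188*(-126) = -290 - 188*(-126) = -290 + 23688 = 23398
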